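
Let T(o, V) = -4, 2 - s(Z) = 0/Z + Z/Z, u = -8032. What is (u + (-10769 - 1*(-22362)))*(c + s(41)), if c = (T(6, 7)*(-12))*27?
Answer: 4618617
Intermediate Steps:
s(Z) = 1 (s(Z) = 2 - (0/Z + Z/Z) = 2 - (0 + 1) = 2 - 1*1 = 2 - 1 = 1)
c = 1296 (c = -4*(-12)*27 = 48*27 = 1296)
(u + (-10769 - 1*(-22362)))*(c + s(41)) = (-8032 + (-10769 - 1*(-22362)))*(1296 + 1) = (-8032 + (-10769 + 22362))*1297 = (-8032 + 11593)*1297 = 3561*1297 = 4618617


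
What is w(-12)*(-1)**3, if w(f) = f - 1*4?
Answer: 16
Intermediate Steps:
w(f) = -4 + f (w(f) = f - 4 = -4 + f)
w(-12)*(-1)**3 = (-4 - 12)*(-1)**3 = -16*(-1) = 16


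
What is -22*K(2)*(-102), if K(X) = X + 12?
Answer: 31416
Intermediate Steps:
K(X) = 12 + X
-22*K(2)*(-102) = -22*(12 + 2)*(-102) = -22*14*(-102) = -308*(-102) = 31416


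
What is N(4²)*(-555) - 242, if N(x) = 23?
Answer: -13007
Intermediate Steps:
N(4²)*(-555) - 242 = 23*(-555) - 242 = -12765 - 242 = -13007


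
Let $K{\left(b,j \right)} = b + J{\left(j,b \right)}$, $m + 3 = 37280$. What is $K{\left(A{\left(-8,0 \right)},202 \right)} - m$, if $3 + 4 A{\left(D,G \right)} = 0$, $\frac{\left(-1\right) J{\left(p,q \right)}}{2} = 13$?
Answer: $- \frac{149215}{4} \approx -37304.0$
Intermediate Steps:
$m = 37277$ ($m = -3 + 37280 = 37277$)
$J{\left(p,q \right)} = -26$ ($J{\left(p,q \right)} = \left(-2\right) 13 = -26$)
$A{\left(D,G \right)} = - \frac{3}{4}$ ($A{\left(D,G \right)} = - \frac{3}{4} + \frac{1}{4} \cdot 0 = - \frac{3}{4} + 0 = - \frac{3}{4}$)
$K{\left(b,j \right)} = -26 + b$ ($K{\left(b,j \right)} = b - 26 = -26 + b$)
$K{\left(A{\left(-8,0 \right)},202 \right)} - m = \left(-26 - \frac{3}{4}\right) - 37277 = - \frac{107}{4} - 37277 = - \frac{149215}{4}$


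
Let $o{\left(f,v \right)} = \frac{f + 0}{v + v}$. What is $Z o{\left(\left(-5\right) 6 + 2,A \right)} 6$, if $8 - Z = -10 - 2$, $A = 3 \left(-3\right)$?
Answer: $\frac{560}{3} \approx 186.67$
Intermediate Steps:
$A = -9$
$o{\left(f,v \right)} = \frac{f}{2 v}$
$Z = 20$ ($Z = 8 - \left(-10 - 2\right) = 8 - -12 = 8 + 12 = 20$)
$Z o{\left(\left(-5\right) 6 + 2,A \right)} 6 = 20 \frac{\left(-5\right) 6 + 2}{2 \left(-9\right)} 6 = 20 \cdot \frac{1}{2} \left(-30 + 2\right) \left(- \frac{1}{9}\right) 6 = 20 \cdot \frac{1}{2} \left(-28\right) \left(- \frac{1}{9}\right) 6 = 20 \cdot \frac{14}{9} \cdot 6 = \frac{280}{9} \cdot 6 = \frac{560}{3}$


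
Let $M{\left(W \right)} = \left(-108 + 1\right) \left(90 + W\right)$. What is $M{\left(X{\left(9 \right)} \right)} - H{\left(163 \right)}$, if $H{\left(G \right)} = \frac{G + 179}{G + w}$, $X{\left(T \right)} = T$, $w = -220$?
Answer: $-10587$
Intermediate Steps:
$M{\left(W \right)} = -9630 - 107 W$ ($M{\left(W \right)} = - 107 \left(90 + W\right) = -9630 - 107 W$)
$H{\left(G \right)} = \frac{179 + G}{-220 + G}$ ($H{\left(G \right)} = \frac{G + 179}{G - 220} = \frac{179 + G}{-220 + G}$)
$M{\left(X{\left(9 \right)} \right)} - H{\left(163 \right)} = \left(-9630 - 963\right) - \frac{179 + 163}{-220 + 163} = \left(-9630 - 963\right) - \frac{1}{-57} \cdot 342 = -10593 - \left(- \frac{1}{57}\right) 342 = -10593 - -6 = -10593 + 6 = -10587$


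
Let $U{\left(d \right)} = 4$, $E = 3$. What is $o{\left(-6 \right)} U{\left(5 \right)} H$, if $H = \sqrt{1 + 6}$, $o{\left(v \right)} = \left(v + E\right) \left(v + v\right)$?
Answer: $144 \sqrt{7} \approx 380.99$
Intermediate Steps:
$o{\left(v \right)} = 2 v \left(3 + v\right)$ ($o{\left(v \right)} = \left(v + 3\right) \left(v + v\right) = \left(3 + v\right) 2 v = 2 v \left(3 + v\right)$)
$H = \sqrt{7} \approx 2.6458$
$o{\left(-6 \right)} U{\left(5 \right)} H = 2 \left(-6\right) \left(3 - 6\right) 4 \sqrt{7} = 2 \left(-6\right) \left(-3\right) 4 \sqrt{7} = 36 \cdot 4 \sqrt{7} = 144 \sqrt{7}$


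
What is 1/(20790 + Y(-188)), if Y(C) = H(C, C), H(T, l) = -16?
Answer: 1/20774 ≈ 4.8137e-5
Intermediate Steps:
Y(C) = -16
1/(20790 + Y(-188)) = 1/(20790 - 16) = 1/20774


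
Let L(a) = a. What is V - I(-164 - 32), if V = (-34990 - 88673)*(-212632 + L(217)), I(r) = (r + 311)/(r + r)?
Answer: 10297007448955/392 ≈ 2.6268e+10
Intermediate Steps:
I(r) = (311 + r)/(2*r) (I(r) = (311 + r)/((2*r)) = (311 + r)*(1/(2*r)) = (311 + r)/(2*r))
V = 26267876145 (V = (-34990 - 88673)*(-212632 + 217) = -123663*(-212415) = 26267876145)
V - I(-164 - 32) = 26267876145 - (311 + (-164 - 32))/(2*(-164 - 32)) = 26267876145 - (311 - 196)/(2*(-196)) = 26267876145 - (-1)*115/(2*196) = 26267876145 - 1*(-115/392) = 26267876145 + 115/392 = 10297007448955/392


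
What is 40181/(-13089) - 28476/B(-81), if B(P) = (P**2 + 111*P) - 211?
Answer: 266604343/34568049 ≈ 7.7124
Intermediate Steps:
B(P) = -211 + P**2 + 111*P
40181/(-13089) - 28476/B(-81) = 40181/(-13089) - 28476/(-211 + (-81)**2 + 111*(-81)) = 40181*(-1/13089) - 28476/(-211 + 6561 - 8991) = -40181/13089 - 28476/(-2641) = -40181/13089 - 28476*(-1/2641) = -40181/13089 + 28476/2641 = 266604343/34568049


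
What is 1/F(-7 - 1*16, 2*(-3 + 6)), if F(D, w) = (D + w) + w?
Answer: -1/11 ≈ -0.090909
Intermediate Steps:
F(D, w) = D + 2*w
1/F(-7 - 1*16, 2*(-3 + 6)) = 1/((-7 - 1*16) + 2*(2*(-3 + 6))) = 1/((-7 - 16) + 2*(2*3)) = 1/(-23 + 2*6) = 1/(-23 + 12) = 1/(-11) = -1/11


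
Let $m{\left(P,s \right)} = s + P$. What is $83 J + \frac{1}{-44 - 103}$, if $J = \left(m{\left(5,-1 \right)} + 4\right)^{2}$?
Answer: $\frac{780863}{147} \approx 5312.0$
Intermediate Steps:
$m{\left(P,s \right)} = P + s$
$J = 64$ ($J = \left(\left(5 - 1\right) + 4\right)^{2} = \left(4 + 4\right)^{2} = 8^{2} = 64$)
$83 J + \frac{1}{-44 - 103} = 83 \cdot 64 + \frac{1}{-44 - 103} = 5312 + \frac{1}{-147} = 5312 - \frac{1}{147} = \frac{780863}{147}$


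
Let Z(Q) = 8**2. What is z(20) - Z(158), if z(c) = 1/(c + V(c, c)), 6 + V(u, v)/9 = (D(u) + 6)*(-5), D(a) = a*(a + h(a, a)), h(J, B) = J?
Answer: -2323457/36304 ≈ -64.000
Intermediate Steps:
D(a) = 2*a**2 (D(a) = a*(a + a) = a*(2*a) = 2*a**2)
V(u, v) = -324 - 90*u**2 (V(u, v) = -54 + 9*((2*u**2 + 6)*(-5)) = -54 + 9*((6 + 2*u**2)*(-5)) = -54 + 9*(-30 - 10*u**2) = -54 + (-270 - 90*u**2) = -324 - 90*u**2)
Z(Q) = 64
z(c) = 1/(-324 + c - 90*c**2) (z(c) = 1/(c + (-324 - 90*c**2)) = 1/(-324 + c - 90*c**2))
z(20) - Z(158) = -1/(324 - 1*20 + 90*20**2) - 1*64 = -1/(324 - 20 + 90*400) - 64 = -1/(324 - 20 + 36000) - 64 = -1/36304 - 64 = -2323457/36304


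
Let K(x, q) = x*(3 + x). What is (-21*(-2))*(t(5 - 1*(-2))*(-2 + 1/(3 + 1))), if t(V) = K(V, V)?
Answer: -5145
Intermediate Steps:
t(V) = V*(3 + V)
(-21*(-2))*(t(5 - 1*(-2))*(-2 + 1/(3 + 1))) = (-21*(-2))*(((5 - 1*(-2))*(3 + (5 - 1*(-2))))*(-2 + 1/(3 + 1))) = 42*(((5 + 2)*(3 + (5 + 2)))*(-2 + 1/4)) = 42*((7*(3 + 7))*(-2 + ¼)) = 42*((7*10)*(-7/4)) = 42*(70*(-7/4)) = 42*(-245/2) = -5145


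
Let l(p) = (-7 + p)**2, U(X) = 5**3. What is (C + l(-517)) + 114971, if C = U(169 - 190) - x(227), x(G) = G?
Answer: 389445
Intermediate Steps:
U(X) = 125
C = -102 (C = 125 - 1*227 = 125 - 227 = -102)
(C + l(-517)) + 114971 = (-102 + (-7 - 517)**2) + 114971 = (-102 + (-524)**2) + 114971 = (-102 + 274576) + 114971 = 274474 + 114971 = 389445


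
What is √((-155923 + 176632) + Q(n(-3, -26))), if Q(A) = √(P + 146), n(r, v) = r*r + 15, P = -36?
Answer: √(20709 + √110) ≈ 143.94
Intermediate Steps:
n(r, v) = 15 + r² (n(r, v) = r² + 15 = 15 + r²)
Q(A) = √110 (Q(A) = √(-36 + 146) = √110)
√((-155923 + 176632) + Q(n(-3, -26))) = √((-155923 + 176632) + √110) = √(20709 + √110)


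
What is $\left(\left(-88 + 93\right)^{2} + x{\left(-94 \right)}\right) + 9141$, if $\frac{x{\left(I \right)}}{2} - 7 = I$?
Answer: $8992$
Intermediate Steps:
$x{\left(I \right)} = 14 + 2 I$
$\left(\left(-88 + 93\right)^{2} + x{\left(-94 \right)}\right) + 9141 = \left(\left(-88 + 93\right)^{2} + \left(14 + 2 \left(-94\right)\right)\right) + 9141 = \left(5^{2} + \left(14 - 188\right)\right) + 9141 = \left(25 - 174\right) + 9141 = -149 + 9141 = 8992$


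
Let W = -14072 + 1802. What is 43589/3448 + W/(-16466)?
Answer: 380021717/28387384 ≈ 13.387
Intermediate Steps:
W = -12270
43589/3448 + W/(-16466) = 43589/3448 - 12270/(-16466) = 43589*(1/3448) - 12270*(-1/16466) = 43589/3448 + 6135/8233 = 380021717/28387384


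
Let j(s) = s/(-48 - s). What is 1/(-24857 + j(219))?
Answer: -89/2212346 ≈ -4.0229e-5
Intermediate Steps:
1/(-24857 + j(219)) = 1/(-24857 - 1*219/(48 + 219)) = 1/(-24857 - 1*219/267) = 1/(-24857 - 1*219*1/267) = 1/(-24857 - 73/89) = 1/(-2212346/89) = -89/2212346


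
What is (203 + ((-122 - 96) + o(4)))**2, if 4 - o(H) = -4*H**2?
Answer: 2809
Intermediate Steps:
o(H) = 4 + 4*H**2 (o(H) = 4 - (-4)*H**2 = 4 + 4*H**2)
(203 + ((-122 - 96) + o(4)))**2 = (203 + ((-122 - 96) + (4 + 4*4**2)))**2 = (203 + (-218 + (4 + 4*16)))**2 = (203 + (-218 + (4 + 64)))**2 = (203 + (-218 + 68))**2 = (203 - 150)**2 = 53**2 = 2809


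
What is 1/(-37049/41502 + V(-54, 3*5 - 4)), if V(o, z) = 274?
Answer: 41502/11334499 ≈ 0.0036616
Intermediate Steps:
1/(-37049/41502 + V(-54, 3*5 - 4)) = 1/(-37049/41502 + 274) = 1/(11334499/41502) = 41502/11334499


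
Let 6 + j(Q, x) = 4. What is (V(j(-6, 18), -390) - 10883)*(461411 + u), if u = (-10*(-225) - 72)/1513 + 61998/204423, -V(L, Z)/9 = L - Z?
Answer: -683824833437023125/103097333 ≈ -6.6328e+9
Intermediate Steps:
j(Q, x) = -2 (j(Q, x) = -6 + 4 = -2)
V(L, Z) = -9*L + 9*Z (V(L, Z) = -9*(L - Z) = -9*L + 9*Z)
u = 179678756/103097333 (u = (2250 - 72)*(1/1513) + 61998*(1/204423) = 2178*(1/1513) + 20666/68141 = 2178/1513 + 20666/68141 = 179678756/103097333 ≈ 1.7428)
(V(j(-6, 18), -390) - 10883)*(461411 + u) = ((-9*(-2) + 9*(-390)) - 10883)*(461411 + 179678756/103097333) = ((18 - 3510) - 10883)*(47570423195619/103097333) = (-3492 - 10883)*(47570423195619/103097333) = -14375*47570423195619/103097333 = -683824833437023125/103097333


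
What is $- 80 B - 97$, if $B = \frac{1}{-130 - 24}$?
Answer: $- \frac{7429}{77} \approx -96.48$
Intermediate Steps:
$B = - \frac{1}{154}$ ($B = \frac{1}{-154} = - \frac{1}{154} \approx -0.0064935$)
$- 80 B - 97 = \left(-80\right) \left(- \frac{1}{154}\right) - 97 = \frac{40}{77} - 97 = - \frac{7429}{77}$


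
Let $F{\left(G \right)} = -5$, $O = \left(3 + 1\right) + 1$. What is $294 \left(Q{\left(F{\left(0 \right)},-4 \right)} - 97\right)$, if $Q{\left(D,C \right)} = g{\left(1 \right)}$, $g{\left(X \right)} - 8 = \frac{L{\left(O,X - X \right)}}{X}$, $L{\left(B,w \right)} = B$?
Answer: $-24696$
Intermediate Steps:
$O = 5$ ($O = 4 + 1 = 5$)
$g{\left(X \right)} = 8 + \frac{5}{X}$
$Q{\left(D,C \right)} = 13$ ($Q{\left(D,C \right)} = 8 + \frac{5}{1} = 8 + 5 \cdot 1 = 8 + 5 = 13$)
$294 \left(Q{\left(F{\left(0 \right)},-4 \right)} - 97\right) = 294 \left(13 - 97\right) = 294 \left(-84\right) = -24696$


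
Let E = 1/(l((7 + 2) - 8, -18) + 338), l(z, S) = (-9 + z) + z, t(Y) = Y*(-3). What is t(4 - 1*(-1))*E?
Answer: -15/331 ≈ -0.045317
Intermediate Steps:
t(Y) = -3*Y
l(z, S) = -9 + 2*z
E = 1/331 (E = 1/((-9 + 2*((7 + 2) - 8)) + 338) = 1/((-9 + 2*(9 - 8)) + 338) = 1/((-9 + 2*1) + 338) = 1/((-9 + 2) + 338) = 1/(-7 + 338) = 1/331 ≈ 0.0030211)
t(4 - 1*(-1))*E = -3*(4 - 1*(-1))*(1/331) = -3*(4 + 1)*(1/331) = -3*5*(1/331) = -15*1/331 = -15/331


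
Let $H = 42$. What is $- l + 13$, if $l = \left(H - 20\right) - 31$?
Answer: $22$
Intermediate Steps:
$l = -9$ ($l = \left(42 - 20\right) - 31 = 22 - 31 = -9$)
$- l + 13 = \left(-1\right) \left(-9\right) + 13 = 9 + 13 = 22$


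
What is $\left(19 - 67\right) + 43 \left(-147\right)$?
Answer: $-6369$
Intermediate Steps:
$\left(19 - 67\right) + 43 \left(-147\right) = \left(19 - 67\right) - 6321 = -48 - 6321 = -6369$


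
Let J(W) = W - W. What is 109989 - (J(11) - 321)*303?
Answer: 207252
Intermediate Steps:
J(W) = 0
109989 - (J(11) - 321)*303 = 109989 - (0 - 321)*303 = 109989 - (-321)*303 = 109989 - 1*(-97263) = 109989 + 97263 = 207252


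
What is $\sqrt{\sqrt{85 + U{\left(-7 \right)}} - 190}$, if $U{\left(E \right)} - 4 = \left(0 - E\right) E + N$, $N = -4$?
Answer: $2 i \sqrt{46} \approx 13.565 i$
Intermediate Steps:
$U{\left(E \right)} = - E^{2}$ ($U{\left(E \right)} = 4 + \left(\left(0 - E\right) E - 4\right) = 4 + \left(- E E - 4\right) = 4 - \left(4 + E^{2}\right) = - E^{2}$)
$\sqrt{\sqrt{85 + U{\left(-7 \right)}} - 190} = \sqrt{\sqrt{85 - \left(-7\right)^{2}} - 190} = \sqrt{\sqrt{85 - 49} - 190} = \sqrt{\sqrt{36} - 190} = \sqrt{6 - 190} = \sqrt{-184} = 2 i \sqrt{46}$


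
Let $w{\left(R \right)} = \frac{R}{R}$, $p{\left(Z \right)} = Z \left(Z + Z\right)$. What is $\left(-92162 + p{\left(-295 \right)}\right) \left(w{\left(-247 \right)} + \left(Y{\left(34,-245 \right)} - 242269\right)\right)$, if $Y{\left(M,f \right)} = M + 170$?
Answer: $-19822136832$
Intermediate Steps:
$Y{\left(M,f \right)} = 170 + M$
$p{\left(Z \right)} = 2 Z^{2}$ ($p{\left(Z \right)} = Z 2 Z = 2 Z^{2}$)
$w{\left(R \right)} = 1$
$\left(-92162 + p{\left(-295 \right)}\right) \left(w{\left(-247 \right)} + \left(Y{\left(34,-245 \right)} - 242269\right)\right) = \left(-92162 + 2 \left(-295\right)^{2}\right) \left(1 + \left(\left(170 + 34\right) - 242269\right)\right) = \left(-92162 + 2 \cdot 87025\right) \left(1 + \left(204 - 242269\right)\right) = \left(-92162 + 174050\right) \left(1 - 242065\right) = 81888 \left(-242064\right) = -19822136832$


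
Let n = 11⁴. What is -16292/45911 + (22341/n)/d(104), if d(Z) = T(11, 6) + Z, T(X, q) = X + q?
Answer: -2530597651/7394012461 ≈ -0.34225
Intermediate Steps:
n = 14641
d(Z) = 17 + Z (d(Z) = (11 + 6) + Z = 17 + Z)
-16292/45911 + (22341/n)/d(104) = -16292/45911 + (22341/14641)/(17 + 104) = -16292*1/45911 + (22341*(1/14641))/121 = -16292/45911 + (2031/1331)*(1/121) = -16292/45911 + 2031/161051 = -2530597651/7394012461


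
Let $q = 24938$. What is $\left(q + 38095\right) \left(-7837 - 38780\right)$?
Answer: $-2938409361$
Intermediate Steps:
$\left(q + 38095\right) \left(-7837 - 38780\right) = \left(24938 + 38095\right) \left(-7837 - 38780\right) = 63033 \left(-46617\right) = -2938409361$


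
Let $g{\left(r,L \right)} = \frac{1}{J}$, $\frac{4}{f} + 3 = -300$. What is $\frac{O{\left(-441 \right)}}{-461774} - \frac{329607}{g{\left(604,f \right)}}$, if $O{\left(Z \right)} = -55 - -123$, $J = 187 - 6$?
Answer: $- \frac{13774456825063}{230887} \approx -5.9659 \cdot 10^{7}$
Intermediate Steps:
$J = 181$
$f = - \frac{4}{303}$ ($f = \frac{4}{-3 - 300} = \frac{4}{-303} = 4 \left(- \frac{1}{303}\right) = - \frac{4}{303} \approx -0.013201$)
$g{\left(r,L \right)} = \frac{1}{181}$
$O{\left(Z \right)} = 68$ ($O{\left(Z \right)} = -55 + 123 = 68$)
$\frac{O{\left(-441 \right)}}{-461774} - \frac{329607}{g{\left(604,f \right)}} = \frac{68}{-461774} - 329607 \frac{1}{\frac{1}{181}} = 68 \left(- \frac{1}{461774}\right) - 59658867 = - \frac{34}{230887} - 59658867 = - \frac{13774456825063}{230887}$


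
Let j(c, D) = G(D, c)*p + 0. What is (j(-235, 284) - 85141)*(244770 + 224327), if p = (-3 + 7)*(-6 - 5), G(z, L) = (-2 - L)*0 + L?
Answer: -35088924697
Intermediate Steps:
G(z, L) = L (G(z, L) = 0 + L = L)
p = -44 (p = 4*(-11) = -44)
j(c, D) = -44*c (j(c, D) = c*(-44) + 0 = -44*c + 0 = -44*c)
(j(-235, 284) - 85141)*(244770 + 224327) = (-44*(-235) - 85141)*(244770 + 224327) = (10340 - 85141)*469097 = -74801*469097 = -35088924697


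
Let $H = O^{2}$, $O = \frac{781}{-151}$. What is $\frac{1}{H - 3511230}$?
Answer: $- \frac{22801}{80058945269} \approx -2.848 \cdot 10^{-7}$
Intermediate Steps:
$O = - \frac{781}{151}$ ($O = 781 \left(- \frac{1}{151}\right) = - \frac{781}{151} \approx -5.1722$)
$H = \frac{609961}{22801}$ ($H = \left(- \frac{781}{151}\right)^{2} = \frac{609961}{22801} \approx 26.751$)
$\frac{1}{H - 3511230} = \frac{1}{\frac{609961}{22801} - 3511230} = \frac{1}{- \frac{80058945269}{22801}} = - \frac{22801}{80058945269}$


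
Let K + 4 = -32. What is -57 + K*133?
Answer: -4845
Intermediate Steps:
K = -36 (K = -4 - 32 = -36)
-57 + K*133 = -57 - 36*133 = -57 - 4788 = -4845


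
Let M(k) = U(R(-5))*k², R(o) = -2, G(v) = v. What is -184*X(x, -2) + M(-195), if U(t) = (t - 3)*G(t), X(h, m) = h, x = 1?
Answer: 380066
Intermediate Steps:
U(t) = t*(-3 + t) (U(t) = (t - 3)*t = (-3 + t)*t = t*(-3 + t))
M(k) = 10*k² (M(k) = (-2*(-3 - 2))*k² = (-2*(-5))*k² = 10*k²)
-184*X(x, -2) + M(-195) = -184*1 + 10*(-195)² = -184 + 10*38025 = -184 + 380250 = 380066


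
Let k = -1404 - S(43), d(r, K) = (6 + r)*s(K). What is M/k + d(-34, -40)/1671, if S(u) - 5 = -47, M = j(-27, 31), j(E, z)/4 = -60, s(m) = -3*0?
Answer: 40/227 ≈ 0.17621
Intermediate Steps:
s(m) = 0
j(E, z) = -240 (j(E, z) = 4*(-60) = -240)
M = -240
S(u) = -42 (S(u) = 5 - 47 = -42)
d(r, K) = 0 (d(r, K) = (6 + r)*0 = 0)
k = -1362 (k = -1404 - 1*(-42) = -1404 + 42 = -1362)
M/k + d(-34, -40)/1671 = -240/(-1362) + 0/1671 = -240*(-1/1362) + 0*(1/1671) = 40/227 + 0 = 40/227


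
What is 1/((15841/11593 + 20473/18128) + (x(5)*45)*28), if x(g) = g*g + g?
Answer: 210157904/7944493280337 ≈ 2.6453e-5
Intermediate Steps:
x(g) = g + g² (x(g) = g² + g = g + g²)
1/((15841/11593 + 20473/18128) + (x(5)*45)*28) = 1/((15841/11593 + 20473/18128) + ((5*(1 + 5))*45)*28) = 1/((15841*(1/11593) + 20473*(1/18128)) + ((5*6)*45)*28) = 1/((15841/11593 + 20473/18128) + (30*45)*28) = 1/(524509137/210157904 + 1350*28) = 1/(524509137/210157904 + 37800) = 1/(7944493280337/210157904) = 210157904/7944493280337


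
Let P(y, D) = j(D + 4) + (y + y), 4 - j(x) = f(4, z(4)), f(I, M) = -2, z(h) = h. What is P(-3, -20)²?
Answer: 0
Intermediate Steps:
j(x) = 6 (j(x) = 4 - 1*(-2) = 4 + 2 = 6)
P(y, D) = 6 + 2*y (P(y, D) = 6 + (y + y) = 6 + 2*y)
P(-3, -20)² = (6 + 2*(-3))² = (6 - 6)² = 0² = 0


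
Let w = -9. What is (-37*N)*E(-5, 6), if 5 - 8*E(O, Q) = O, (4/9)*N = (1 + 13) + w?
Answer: -8325/16 ≈ -520.31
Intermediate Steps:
N = 45/4 (N = 9*((1 + 13) - 9)/4 = 9*(14 - 9)/4 = (9/4)*5 = 45/4 ≈ 11.250)
E(O, Q) = 5/8 - O/8
(-37*N)*E(-5, 6) = (-37*45/4)*(5/8 - ⅛*(-5)) = -1665*(5/8 + 5/8)/4 = -1665/4*5/4 = -8325/16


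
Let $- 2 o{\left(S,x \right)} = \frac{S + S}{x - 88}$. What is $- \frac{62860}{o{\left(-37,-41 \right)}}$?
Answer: $\frac{8108940}{37} \approx 2.1916 \cdot 10^{5}$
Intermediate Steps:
$o{\left(S,x \right)} = - \frac{S}{-88 + x}$ ($o{\left(S,x \right)} = - \frac{\left(S + S\right) \frac{1}{x - 88}}{2} = - \frac{2 S \frac{1}{-88 + x}}{2} = - \frac{S}{-88 + x}$)
$- \frac{62860}{o{\left(-37,-41 \right)}} = - \frac{62860}{\left(-1\right) \left(-37\right) \frac{1}{-88 - 41}} = - \frac{62860}{\left(-1\right) \left(-37\right) \frac{1}{-129}} = - \frac{62860}{\left(-1\right) \left(-37\right) \left(- \frac{1}{129}\right)} = - \frac{62860}{- \frac{37}{129}} = \left(-62860\right) \left(- \frac{129}{37}\right) = \frac{8108940}{37}$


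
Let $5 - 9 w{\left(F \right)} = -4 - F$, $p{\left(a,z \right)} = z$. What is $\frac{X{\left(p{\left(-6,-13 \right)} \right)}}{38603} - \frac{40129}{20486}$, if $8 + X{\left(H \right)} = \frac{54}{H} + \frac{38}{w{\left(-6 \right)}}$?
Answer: $- \frac{20111173767}{10280673754} \approx -1.9562$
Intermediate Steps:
$w{\left(F \right)} = 1 + \frac{F}{9}$ ($w{\left(F \right)} = \frac{5}{9} - \frac{-4 - F}{9} = \frac{5}{9} + \left(\frac{4}{9} + \frac{F}{9}\right) = 1 + \frac{F}{9}$)
$X{\left(H \right)} = 106 + \frac{54}{H}$ ($X{\left(H \right)} = -8 + \left(\frac{54}{H} + \frac{38}{1 + \frac{1}{9} \left(-6\right)}\right) = -8 + \left(\frac{54}{H} + \frac{38}{1 - \frac{2}{3}}\right) = -8 + \left(\frac{54}{H} + 38 \frac{1}{\frac{1}{3}}\right) = -8 + \left(\frac{54}{H} + 38 \cdot 3\right) = -8 + \left(\frac{54}{H} + 114\right) = -8 + \left(114 + \frac{54}{H}\right) = 106 + \frac{54}{H}$)
$\frac{X{\left(p{\left(-6,-13 \right)} \right)}}{38603} - \frac{40129}{20486} = \frac{106 + \frac{54}{-13}}{38603} - \frac{40129}{20486} = \left(106 + 54 \left(- \frac{1}{13}\right)\right) \frac{1}{38603} - \frac{40129}{20486} = \left(106 - \frac{54}{13}\right) \frac{1}{38603} - \frac{40129}{20486} = \frac{1324}{13} \cdot \frac{1}{38603} - \frac{40129}{20486} = \frac{1324}{501839} - \frac{40129}{20486} = - \frac{20111173767}{10280673754}$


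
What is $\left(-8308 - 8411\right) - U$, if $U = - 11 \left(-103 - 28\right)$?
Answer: $-18160$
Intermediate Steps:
$U = 1441$ ($U = \left(-11\right) \left(-131\right) = 1441$)
$\left(-8308 - 8411\right) - U = \left(-8308 - 8411\right) - 1441 = -16719 - 1441 = -18160$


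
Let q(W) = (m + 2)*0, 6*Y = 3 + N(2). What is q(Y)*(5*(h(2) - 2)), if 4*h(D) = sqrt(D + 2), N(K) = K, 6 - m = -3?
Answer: 0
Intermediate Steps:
m = 9 (m = 6 - 1*(-3) = 6 + 3 = 9)
Y = 5/6 (Y = (3 + 2)/6 = (1/6)*5 = 5/6 ≈ 0.83333)
h(D) = sqrt(2 + D)/4 (h(D) = sqrt(D + 2)/4 = sqrt(2 + D)/4)
q(W) = 0 (q(W) = (9 + 2)*0 = 11*0 = 0)
q(Y)*(5*(h(2) - 2)) = 0*(5*(sqrt(2 + 2)/4 - 2)) = 0*(5*(sqrt(4)/4 - 2)) = 0*(5*((1/4)*2 - 2)) = 0*(5*(1/2 - 2)) = 0*(5*(-3/2)) = 0*(-15/2) = 0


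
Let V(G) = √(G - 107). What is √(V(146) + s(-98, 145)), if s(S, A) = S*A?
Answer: √(-14210 + √39) ≈ 119.18*I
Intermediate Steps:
V(G) = √(-107 + G)
s(S, A) = A*S
√(V(146) + s(-98, 145)) = √(√(-107 + 146) + 145*(-98)) = √(√39 - 14210) = √(-14210 + √39)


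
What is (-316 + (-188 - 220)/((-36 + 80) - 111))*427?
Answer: -8866228/67 ≈ -1.3233e+5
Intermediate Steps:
(-316 + (-188 - 220)/((-36 + 80) - 111))*427 = (-316 - 408/(44 - 111))*427 = (-316 - 408/(-67))*427 = (-316 - 408*(-1/67))*427 = (-316 + 408/67)*427 = -20764/67*427 = -8866228/67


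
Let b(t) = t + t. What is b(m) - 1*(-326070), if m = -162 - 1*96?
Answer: 325554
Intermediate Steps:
m = -258 (m = -162 - 96 = -258)
b(t) = 2*t
b(m) - 1*(-326070) = 2*(-258) - 1*(-326070) = -516 + 326070 = 325554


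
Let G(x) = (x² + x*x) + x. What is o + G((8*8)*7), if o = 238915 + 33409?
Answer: 674180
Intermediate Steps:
G(x) = x + 2*x² (G(x) = (x² + x²) + x = 2*x² + x = x + 2*x²)
o = 272324
o + G((8*8)*7) = 272324 + ((8*8)*7)*(1 + 2*((8*8)*7)) = 272324 + (64*7)*(1 + 2*(64*7)) = 272324 + 448*(1 + 2*448) = 272324 + 448*(1 + 896) = 272324 + 448*897 = 272324 + 401856 = 674180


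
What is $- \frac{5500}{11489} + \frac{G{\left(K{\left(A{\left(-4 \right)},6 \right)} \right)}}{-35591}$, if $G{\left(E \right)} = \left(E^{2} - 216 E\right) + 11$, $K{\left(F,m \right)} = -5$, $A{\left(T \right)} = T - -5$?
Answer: $- \frac{208572224}{408904999} \approx -0.51007$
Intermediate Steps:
$A{\left(T \right)} = 5 + T$ ($A{\left(T \right)} = T + 5 = 5 + T$)
$G{\left(E \right)} = 11 + E^{2} - 216 E$
$- \frac{5500}{11489} + \frac{G{\left(K{\left(A{\left(-4 \right)},6 \right)} \right)}}{-35591} = - \frac{5500}{11489} + \frac{11 + \left(-5\right)^{2} - -1080}{-35591} = \left(-5500\right) \frac{1}{11489} + \left(11 + 25 + 1080\right) \left(- \frac{1}{35591}\right) = - \frac{5500}{11489} + 1116 \left(- \frac{1}{35591}\right) = - \frac{5500}{11489} - \frac{1116}{35591} = - \frac{208572224}{408904999}$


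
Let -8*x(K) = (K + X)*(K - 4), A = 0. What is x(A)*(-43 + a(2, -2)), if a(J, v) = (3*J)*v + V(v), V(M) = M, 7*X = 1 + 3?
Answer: -114/7 ≈ -16.286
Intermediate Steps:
X = 4/7 (X = (1 + 3)/7 = (1/7)*4 = 4/7 ≈ 0.57143)
a(J, v) = v + 3*J*v (a(J, v) = (3*J)*v + v = 3*J*v + v = v + 3*J*v)
x(K) = -(-4 + K)*(4/7 + K)/8 (x(K) = -(K + 4/7)*(K - 4)/8 = -(4/7 + K)*(-4 + K)/8 = -(-4 + K)*(4/7 + K)/8)
x(A)*(-43 + a(2, -2)) = (2/7 - 1/8*0**2 + (3/7)*0)*(-43 - 2*(1 + 3*2)) = (2/7 - 1/8*0 + 0)*(-43 - 2*(1 + 6)) = (2/7 + 0 + 0)*(-43 - 2*7) = 2*(-43 - 14)/7 = (2/7)*(-57) = -114/7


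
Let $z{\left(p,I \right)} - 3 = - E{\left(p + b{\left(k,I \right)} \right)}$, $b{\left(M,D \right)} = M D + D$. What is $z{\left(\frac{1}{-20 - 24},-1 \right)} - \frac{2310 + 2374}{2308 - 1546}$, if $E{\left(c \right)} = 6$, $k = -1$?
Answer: $- \frac{3485}{381} \approx -9.147$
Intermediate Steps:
$b{\left(M,D \right)} = D + D M$ ($b{\left(M,D \right)} = D M + D = D + D M$)
$z{\left(p,I \right)} = -3$ ($z{\left(p,I \right)} = 3 - 6 = -3$)
$z{\left(\frac{1}{-20 - 24},-1 \right)} - \frac{2310 + 2374}{2308 - 1546} = -3 - \frac{2310 + 2374}{2308 - 1546} = -3 - \frac{4684}{762} = -3 - 4684 \cdot \frac{1}{762} = -3 - \frac{2342}{381} = - \frac{3485}{381}$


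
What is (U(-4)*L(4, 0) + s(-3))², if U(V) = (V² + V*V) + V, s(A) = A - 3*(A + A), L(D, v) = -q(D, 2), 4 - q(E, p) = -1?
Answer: 15625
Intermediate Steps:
q(E, p) = 5 (q(E, p) = 4 - 1*(-1) = 4 + 1 = 5)
L(D, v) = -5 (L(D, v) = -1*5 = -5)
s(A) = -5*A (s(A) = A - 6*A = -5*A)
U(V) = V + 2*V² (U(V) = (V² + V²) + V = 2*V² + V = V + 2*V²)
(U(-4)*L(4, 0) + s(-3))² = (-4*(1 + 2*(-4))*(-5) - 5*(-3))² = (-4*(1 - 8)*(-5) + 15)² = (-4*(-7)*(-5) + 15)² = (28*(-5) + 15)² = (-140 + 15)² = (-125)² = 15625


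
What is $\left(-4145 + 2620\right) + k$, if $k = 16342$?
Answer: $14817$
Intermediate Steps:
$\left(-4145 + 2620\right) + k = \left(-4145 + 2620\right) + 16342 = -1525 + 16342 = 14817$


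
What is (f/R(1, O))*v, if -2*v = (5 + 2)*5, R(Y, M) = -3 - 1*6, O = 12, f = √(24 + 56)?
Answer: 70*√5/9 ≈ 17.392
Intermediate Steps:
f = 4*√5 (f = √80 = 4*√5 ≈ 8.9443)
R(Y, M) = -9 (R(Y, M) = -3 - 6 = -9)
v = -35/2 (v = -(5 + 2)*5/2 = -7*5/2 = -½*35 = -35/2 ≈ -17.500)
(f/R(1, O))*v = ((4*√5)/(-9))*(-35/2) = ((4*√5)*(-⅑))*(-35/2) = -4*√5/9*(-35/2) = 70*√5/9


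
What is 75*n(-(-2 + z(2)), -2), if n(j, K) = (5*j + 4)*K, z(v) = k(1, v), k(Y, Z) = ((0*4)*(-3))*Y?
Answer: -2100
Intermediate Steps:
k(Y, Z) = 0 (k(Y, Z) = (0*(-3))*Y = 0*Y = 0)
z(v) = 0
n(j, K) = K*(4 + 5*j) (n(j, K) = (4 + 5*j)*K = K*(4 + 5*j))
75*n(-(-2 + z(2)), -2) = 75*(-2*(4 + 5*(-(-2 + 0)))) = 75*(-2*(4 + 5*(-1*(-2)))) = 75*(-2*(4 + 5*2)) = 75*(-2*(4 + 10)) = 75*(-2*14) = 75*(-28) = -2100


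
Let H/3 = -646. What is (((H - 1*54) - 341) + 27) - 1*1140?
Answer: -3446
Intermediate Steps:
H = -1938 (H = 3*(-646) = -1938)
(((H - 1*54) - 341) + 27) - 1*1140 = (((-1938 - 1*54) - 341) + 27) - 1*1140 = (((-1938 - 54) - 341) + 27) - 1140 = ((-1992 - 341) + 27) - 1140 = (-2333 + 27) - 1140 = -2306 - 1140 = -3446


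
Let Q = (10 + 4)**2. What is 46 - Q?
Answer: -150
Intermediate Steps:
Q = 196 (Q = 14**2 = 196)
46 - Q = 46 - 1*196 = 46 - 196 = -150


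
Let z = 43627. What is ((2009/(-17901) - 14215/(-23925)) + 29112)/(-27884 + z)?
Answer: 831222349466/449495631585 ≈ 1.8492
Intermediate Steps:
((2009/(-17901) - 14215/(-23925)) + 29112)/(-27884 + z) = ((2009/(-17901) - 14215/(-23925)) + 29112)/(-27884 + 43627) = ((2009*(-1/17901) - 14215*(-1/23925)) + 29112)/15743 = ((-2009/17901 + 2843/4785) + 29112)*(1/15743) = (13759826/28552095 + 29112)*(1/15743) = (831222349466/28552095)*(1/15743) = 831222349466/449495631585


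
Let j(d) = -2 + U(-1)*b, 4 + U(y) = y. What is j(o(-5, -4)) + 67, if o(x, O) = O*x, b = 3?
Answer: 50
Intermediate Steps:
U(y) = -4 + y
j(d) = -17 (j(d) = -2 + (-4 - 1)*3 = -2 - 5*3 = -2 - 15 = -17)
j(o(-5, -4)) + 67 = -17 + 67 = 50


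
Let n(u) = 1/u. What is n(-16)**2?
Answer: 1/256 ≈ 0.0039063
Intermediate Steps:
n(-16)**2 = (1/(-16))**2 = (-1/16)**2 = 1/256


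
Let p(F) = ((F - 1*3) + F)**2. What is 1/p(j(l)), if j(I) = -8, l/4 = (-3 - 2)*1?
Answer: 1/361 ≈ 0.0027701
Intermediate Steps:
l = -20 (l = 4*((-3 - 2)*1) = 4*(-5*1) = 4*(-5) = -20)
p(F) = (-3 + 2*F)**2 (p(F) = ((F - 3) + F)**2 = ((-3 + F) + F)**2 = (-3 + 2*F)**2)
1/p(j(l)) = 1/((-3 + 2*(-8))**2) = 1/((-3 - 16)**2) = 1/((-19)**2) = 1/361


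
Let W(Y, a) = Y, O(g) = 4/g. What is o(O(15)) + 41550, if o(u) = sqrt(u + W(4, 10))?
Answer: 41550 + 8*sqrt(15)/15 ≈ 41552.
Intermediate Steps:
o(u) = sqrt(4 + u) (o(u) = sqrt(u + 4) = sqrt(4 + u))
o(O(15)) + 41550 = sqrt(4 + 4/15) + 41550 = sqrt(64/15) + 41550 = 8*sqrt(15)/15 + 41550 = 41550 + 8*sqrt(15)/15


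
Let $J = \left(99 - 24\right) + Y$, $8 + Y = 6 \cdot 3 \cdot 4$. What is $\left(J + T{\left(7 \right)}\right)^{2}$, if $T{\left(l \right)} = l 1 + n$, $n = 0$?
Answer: $21316$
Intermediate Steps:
$Y = 64$ ($Y = -8 + 6 \cdot 3 \cdot 4 = -8 + 18 \cdot 4 = -8 + 72 = 64$)
$T{\left(l \right)} = l$ ($T{\left(l \right)} = l 1 + 0 = l + 0 = l$)
$J = 139$ ($J = \left(99 - 24\right) + 64 = 75 + 64 = 139$)
$\left(J + T{\left(7 \right)}\right)^{2} = \left(139 + 7\right)^{2} = 146^{2} = 21316$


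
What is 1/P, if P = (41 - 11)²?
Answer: 1/900 ≈ 0.0011111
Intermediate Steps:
P = 900 (P = 30² = 900)
1/P = 1/900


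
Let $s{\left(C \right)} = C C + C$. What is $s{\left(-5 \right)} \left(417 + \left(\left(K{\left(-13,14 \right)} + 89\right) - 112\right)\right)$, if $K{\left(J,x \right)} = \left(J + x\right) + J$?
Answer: $7640$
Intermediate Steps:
$K{\left(J,x \right)} = x + 2 J$
$s{\left(C \right)} = C + C^{2}$ ($s{\left(C \right)} = C^{2} + C = C + C^{2}$)
$s{\left(-5 \right)} \left(417 + \left(\left(K{\left(-13,14 \right)} + 89\right) - 112\right)\right) = - 5 \left(1 - 5\right) \left(417 + \left(\left(\left(14 + 2 \left(-13\right)\right) + 89\right) - 112\right)\right) = \left(-5\right) \left(-4\right) \left(417 + \left(\left(\left(14 - 26\right) + 89\right) - 112\right)\right) = 20 \left(417 + \left(\left(-12 + 89\right) - 112\right)\right) = 20 \left(417 + \left(77 - 112\right)\right) = 20 \left(417 - 35\right) = 20 \cdot 382 = 7640$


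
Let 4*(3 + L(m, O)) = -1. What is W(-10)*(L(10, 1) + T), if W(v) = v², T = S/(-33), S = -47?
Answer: -6025/33 ≈ -182.58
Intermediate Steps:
L(m, O) = -13/4 (L(m, O) = -3 + (¼)*(-1) = -3 - ¼ = -13/4)
T = 47/33 (T = -47/(-33) = -47*(-1/33) = 47/33 ≈ 1.4242)
W(-10)*(L(10, 1) + T) = (-10)²*(-13/4 + 47/33) = 100*(-241/132) = -6025/33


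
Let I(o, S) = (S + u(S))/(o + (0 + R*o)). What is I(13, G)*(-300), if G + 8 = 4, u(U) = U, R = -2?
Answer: -2400/13 ≈ -184.62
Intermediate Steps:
G = -4 (G = -8 + 4 = -4)
I(o, S) = -2*S/o (I(o, S) = (S + S)/(o + (0 - 2*o)) = (2*S)/(o - 2*o) = (2*S)/((-o)) = (2*S)*(-1/o) = -2*S/o)
I(13, G)*(-300) = -2*(-4)/13*(-300) = -2*(-4)*1/13*(-300) = (8/13)*(-300) = -2400/13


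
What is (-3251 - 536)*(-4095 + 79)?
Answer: 15208592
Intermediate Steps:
(-3251 - 536)*(-4095 + 79) = -3787*(-4016) = 15208592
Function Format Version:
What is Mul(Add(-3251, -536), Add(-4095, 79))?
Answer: 15208592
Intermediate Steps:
Mul(Add(-3251, -536), Add(-4095, 79)) = Mul(-3787, -4016) = 15208592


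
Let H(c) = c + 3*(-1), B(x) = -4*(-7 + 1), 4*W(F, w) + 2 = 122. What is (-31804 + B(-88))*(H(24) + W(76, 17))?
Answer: -1620780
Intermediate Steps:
W(F, w) = 30 (W(F, w) = -½ + (¼)*122 = -½ + 61/2 = 30)
B(x) = 24 (B(x) = -4*(-6) = 24)
H(c) = -3 + c (H(c) = c - 3 = -3 + c)
(-31804 + B(-88))*(H(24) + W(76, 17)) = (-31804 + 24)*((-3 + 24) + 30) = -31780*(21 + 30) = -31780*51 = -1620780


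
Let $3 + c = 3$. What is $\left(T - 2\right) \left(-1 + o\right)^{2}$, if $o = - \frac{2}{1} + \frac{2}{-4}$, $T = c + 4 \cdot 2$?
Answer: $\frac{147}{2} \approx 73.5$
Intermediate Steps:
$c = 0$ ($c = -3 + 3 = 0$)
$T = 8$ ($T = 0 + 4 \cdot 2 = 0 + 8 = 8$)
$o = - \frac{5}{2}$ ($o = \left(-2\right) 1 + 2 \left(- \frac{1}{4}\right) = -2 - \frac{1}{2} = - \frac{5}{2} \approx -2.5$)
$\left(T - 2\right) \left(-1 + o\right)^{2} = \left(8 - 2\right) \left(-1 - \frac{5}{2}\right)^{2} = 6 \left(- \frac{7}{2}\right)^{2} = 6 \cdot \frac{49}{4} = \frac{147}{2}$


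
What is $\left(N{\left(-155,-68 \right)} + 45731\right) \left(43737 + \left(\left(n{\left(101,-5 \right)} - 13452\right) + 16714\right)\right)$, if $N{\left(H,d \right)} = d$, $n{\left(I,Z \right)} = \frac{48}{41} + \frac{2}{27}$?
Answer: $\frac{791937533891}{369} \approx 2.1462 \cdot 10^{9}$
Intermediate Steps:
$n{\left(I,Z \right)} = \frac{1378}{1107}$ ($n{\left(I,Z \right)} = 48 \cdot \frac{1}{41} + 2 \cdot \frac{1}{27} = \frac{48}{41} + \frac{2}{27} = \frac{1378}{1107}$)
$\left(N{\left(-155,-68 \right)} + 45731\right) \left(43737 + \left(\left(n{\left(101,-5 \right)} - 13452\right) + 16714\right)\right) = \left(-68 + 45731\right) \left(43737 + \left(\left(\frac{1378}{1107} - 13452\right) + 16714\right)\right) = 45663 \left(43737 + \left(- \frac{14889986}{1107} + 16714\right)\right) = 45663 \left(43737 + \frac{3612412}{1107}\right) = 45663 \cdot \frac{52029271}{1107} = \frac{791937533891}{369}$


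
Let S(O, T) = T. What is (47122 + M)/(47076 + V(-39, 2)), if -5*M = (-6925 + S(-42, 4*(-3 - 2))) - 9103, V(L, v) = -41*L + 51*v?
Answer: 83886/81295 ≈ 1.0319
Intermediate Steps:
M = 16048/5 (M = -((-6925 + 4*(-3 - 2)) - 9103)/5 = -((-6925 + 4*(-5)) - 9103)/5 = -((-6925 - 20) - 9103)/5 = -(-6945 - 9103)/5 = -⅕*(-16048) = 16048/5 ≈ 3209.6)
(47122 + M)/(47076 + V(-39, 2)) = (47122 + 16048/5)/(47076 + (-41*(-39) + 51*2)) = 251658/(5*(47076 + (1599 + 102))) = 251658/(5*(47076 + 1701)) = (251658/5)/48777 = (251658/5)*(1/48777) = 83886/81295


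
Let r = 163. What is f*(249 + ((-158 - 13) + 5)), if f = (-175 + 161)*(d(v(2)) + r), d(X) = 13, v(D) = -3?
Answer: -204512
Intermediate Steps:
f = -2464 (f = (-175 + 161)*(13 + 163) = -14*176 = -2464)
f*(249 + ((-158 - 13) + 5)) = -2464*(249 + ((-158 - 13) + 5)) = -2464*(249 + (-171 + 5)) = -2464*(249 - 166) = -2464*83 = -204512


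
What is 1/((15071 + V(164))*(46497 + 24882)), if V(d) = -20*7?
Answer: 1/1065759849 ≈ 9.3830e-10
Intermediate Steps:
V(d) = -140
1/((15071 + V(164))*(46497 + 24882)) = 1/((15071 - 140)*(46497 + 24882)) = 1/(14931*71379) = 1/1065759849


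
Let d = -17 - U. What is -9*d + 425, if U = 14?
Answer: 704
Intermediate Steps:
d = -31 (d = -17 - 1*14 = -17 - 14 = -31)
-9*d + 425 = -9*(-31) + 425 = 279 + 425 = 704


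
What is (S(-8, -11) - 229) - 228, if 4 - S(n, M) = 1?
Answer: -454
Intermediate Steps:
S(n, M) = 3 (S(n, M) = 4 - 1*1 = 4 - 1 = 3)
(S(-8, -11) - 229) - 228 = (3 - 229) - 228 = -226 - 228 = -454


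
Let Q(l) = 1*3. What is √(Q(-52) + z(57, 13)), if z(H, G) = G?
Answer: 4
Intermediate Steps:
Q(l) = 3
√(Q(-52) + z(57, 13)) = √(3 + 13) = √16 = 4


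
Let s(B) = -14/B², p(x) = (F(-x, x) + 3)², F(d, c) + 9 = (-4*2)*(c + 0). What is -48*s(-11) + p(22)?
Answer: 4008676/121 ≈ 33130.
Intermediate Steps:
F(d, c) = -9 - 8*c (F(d, c) = -9 + (-4*2)*(c + 0) = -9 - 8*c)
p(x) = (-6 - 8*x)² (p(x) = ((-9 - 8*x) + 3)² = (-6 - 8*x)²)
s(B) = -14/B²
-48*s(-11) + p(22) = -(-672)/(-11)² + 4*(3 + 4*22)² = -(-672)/121 + 4*(3 + 88)² = -48*(-14/121) + 4*91² = 672/121 + 4*8281 = 672/121 + 33124 = 4008676/121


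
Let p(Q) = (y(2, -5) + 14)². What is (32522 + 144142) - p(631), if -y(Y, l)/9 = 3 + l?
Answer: 175640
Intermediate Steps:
y(Y, l) = -27 - 9*l (y(Y, l) = -9*(3 + l) = -27 - 9*l)
p(Q) = 1024 (p(Q) = ((-27 - 9*(-5)) + 14)² = ((-27 + 45) + 14)² = (18 + 14)² = 32² = 1024)
(32522 + 144142) - p(631) = (32522 + 144142) - 1*1024 = 176664 - 1024 = 175640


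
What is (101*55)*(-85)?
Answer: -472175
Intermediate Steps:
(101*55)*(-85) = 5555*(-85) = -472175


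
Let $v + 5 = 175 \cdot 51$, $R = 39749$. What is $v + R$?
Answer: $48669$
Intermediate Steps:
$v = 8920$ ($v = -5 + 175 \cdot 51 = -5 + 8925 = 8920$)
$v + R = 8920 + 39749 = 48669$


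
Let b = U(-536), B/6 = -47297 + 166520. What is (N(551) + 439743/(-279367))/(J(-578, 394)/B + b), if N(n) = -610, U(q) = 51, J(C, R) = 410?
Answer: -61109040908097/5096023961908 ≈ -11.992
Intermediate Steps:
B = 715338 (B = 6*(-47297 + 166520) = 6*119223 = 715338)
b = 51
(N(551) + 439743/(-279367))/(J(-578, 394)/B + b) = (-610 + 439743/(-279367))/(410/715338 + 51) = (-610 + 439743*(-1/279367))/(410*(1/715338) + 51) = (-610 - 439743/279367)/(205/357669 + 51) = -170853613/(279367*18241324/357669) = -170853613/279367*357669/18241324 = -61109040908097/5096023961908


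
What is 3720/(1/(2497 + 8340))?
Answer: 40313640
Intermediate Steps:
3720/(1/(2497 + 8340)) = 3720/(1/10837) = 3720*10837 = 40313640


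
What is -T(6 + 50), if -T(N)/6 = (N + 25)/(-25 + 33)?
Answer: 243/4 ≈ 60.750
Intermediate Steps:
T(N) = -75/4 - 3*N/4 (T(N) = -6*(N + 25)/(-25 + 33) = -6*(25 + N)/8 = -6*(25/8 + N/8) = -75/4 - 3*N/4)
-T(6 + 50) = -(-75/4 - 3*(6 + 50)/4) = -(-75/4 - ¾*56) = -(-75/4 - 42) = -1*(-243/4) = 243/4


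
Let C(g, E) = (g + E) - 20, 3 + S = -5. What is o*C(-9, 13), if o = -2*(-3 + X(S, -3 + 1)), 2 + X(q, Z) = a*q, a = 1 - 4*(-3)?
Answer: -3488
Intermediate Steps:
S = -8 (S = -3 - 5 = -8)
a = 13 (a = 1 + 12 = 13)
X(q, Z) = -2 + 13*q
C(g, E) = -20 + E + g (C(g, E) = (E + g) - 20 = -20 + E + g)
o = 218 (o = -2*(-3 + (-2 + 13*(-8))) = -2*(-3 + (-2 - 104)) = -2*(-3 - 106) = -2*(-109) = 218)
o*C(-9, 13) = 218*(-20 + 13 - 9) = 218*(-16) = -3488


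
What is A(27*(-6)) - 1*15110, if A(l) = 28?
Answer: -15082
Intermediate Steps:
A(27*(-6)) - 1*15110 = 28 - 1*15110 = 28 - 15110 = -15082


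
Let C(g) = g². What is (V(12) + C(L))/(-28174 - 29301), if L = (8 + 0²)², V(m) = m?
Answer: -4108/57475 ≈ -0.071475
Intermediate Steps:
L = 64 (L = (8 + 0)² = 8² = 64)
(V(12) + C(L))/(-28174 - 29301) = (12 + 64²)/(-28174 - 29301) = (12 + 4096)/(-57475) = 4108*(-1/57475) = -4108/57475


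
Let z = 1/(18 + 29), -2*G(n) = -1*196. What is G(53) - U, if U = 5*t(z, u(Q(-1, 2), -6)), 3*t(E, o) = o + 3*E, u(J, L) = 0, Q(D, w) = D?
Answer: 4601/47 ≈ 97.894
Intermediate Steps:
G(n) = 98 (G(n) = -(-1)*196/2 = -½*(-196) = 98)
z = 1/47 ≈ 0.021277
t(E, o) = E + o/3 (t(E, o) = (o + 3*E)/3 = E + o/3)
U = 5/47 (U = 5*(1/47 + (⅓)*0) = 5*(1/47 + 0) = 5*(1/47) = 5/47 ≈ 0.10638)
G(53) - U = 98 - 1*5/47 = 98 - 5/47 = 4601/47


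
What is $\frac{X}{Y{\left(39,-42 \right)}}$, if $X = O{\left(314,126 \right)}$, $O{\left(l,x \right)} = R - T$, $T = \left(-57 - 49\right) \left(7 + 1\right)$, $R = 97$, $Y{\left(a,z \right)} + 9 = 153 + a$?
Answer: $\frac{315}{61} \approx 5.1639$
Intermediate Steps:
$Y{\left(a,z \right)} = 144 + a$ ($Y{\left(a,z \right)} = -9 + \left(153 + a\right) = 144 + a$)
$T = -848$ ($T = \left(-106\right) 8 = -848$)
$O{\left(l,x \right)} = 945$ ($O{\left(l,x \right)} = 97 - -848 = 97 + 848 = 945$)
$X = 945$
$\frac{X}{Y{\left(39,-42 \right)}} = \frac{945}{144 + 39} = \frac{945}{183} = 945 \cdot \frac{1}{183} = \frac{315}{61}$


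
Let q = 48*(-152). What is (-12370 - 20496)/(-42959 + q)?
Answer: 32866/50255 ≈ 0.65399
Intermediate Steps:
q = -7296
(-12370 - 20496)/(-42959 + q) = (-12370 - 20496)/(-42959 - 7296) = -32866/(-50255) = -32866*(-1/50255) = 32866/50255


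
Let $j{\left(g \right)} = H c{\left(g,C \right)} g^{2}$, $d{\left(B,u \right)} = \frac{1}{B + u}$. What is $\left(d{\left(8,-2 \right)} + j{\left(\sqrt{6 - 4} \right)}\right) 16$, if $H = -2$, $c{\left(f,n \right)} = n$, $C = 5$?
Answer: $- \frac{952}{3} \approx -317.33$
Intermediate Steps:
$j{\left(g \right)} = - 10 g^{2}$ ($j{\left(g \right)} = - 2 \cdot 5 g^{2} = - 10 g^{2}$)
$\left(d{\left(8,-2 \right)} + j{\left(\sqrt{6 - 4} \right)}\right) 16 = \left(\frac{1}{8 - 2} - 10 \left(\sqrt{6 - 4}\right)^{2}\right) 16 = \left(\frac{1}{6} - 10 \left(\sqrt{2}\right)^{2}\right) 16 = \left(\frac{1}{6} - 20\right) 16 = \left(- \frac{119}{6}\right) 16 = - \frac{952}{3}$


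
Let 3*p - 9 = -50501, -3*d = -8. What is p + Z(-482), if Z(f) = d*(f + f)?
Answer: -58204/3 ≈ -19401.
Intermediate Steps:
d = 8/3 (d = -⅓*(-8) = 8/3 ≈ 2.6667)
p = -50492/3 (p = 3 + (⅓)*(-50501) = 3 - 50501/3 = -50492/3 ≈ -16831.)
Z(f) = 16*f/3 (Z(f) = 8*(f + f)/3 = 8*(2*f)/3 = 16*f/3)
p + Z(-482) = -50492/3 + (16/3)*(-482) = -50492/3 - 7712/3 = -58204/3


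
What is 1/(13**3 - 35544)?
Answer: -1/33347 ≈ -2.9988e-5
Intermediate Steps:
1/(13**3 - 35544) = 1/(2197 - 35544) = 1/(-33347) = -1/33347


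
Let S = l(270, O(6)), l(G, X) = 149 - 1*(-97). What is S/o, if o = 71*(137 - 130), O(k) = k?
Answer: 246/497 ≈ 0.49497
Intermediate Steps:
l(G, X) = 246 (l(G, X) = 149 + 97 = 246)
S = 246
o = 497 (o = 71*7 = 497)
S/o = 246/497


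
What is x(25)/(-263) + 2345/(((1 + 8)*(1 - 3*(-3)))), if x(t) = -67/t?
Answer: 3084881/118350 ≈ 26.066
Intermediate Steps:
x(25)/(-263) + 2345/(((1 + 8)*(1 - 3*(-3)))) = -67/25/(-263) + 2345/(((1 + 8)*(1 - 3*(-3)))) = -67*1/25*(-1/263) + 2345/((9*(1 + 9))) = -67/25*(-1/263) + 2345/((9*10)) = 67/6575 + 2345/90 = 67/6575 + 2345*(1/90) = 67/6575 + 469/18 = 3084881/118350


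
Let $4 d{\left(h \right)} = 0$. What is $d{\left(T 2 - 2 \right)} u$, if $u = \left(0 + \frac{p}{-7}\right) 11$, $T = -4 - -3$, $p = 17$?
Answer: $0$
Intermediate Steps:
$T = -1$ ($T = -4 + 3 = -1$)
$d{\left(h \right)} = 0$ ($d{\left(h \right)} = \frac{1}{4} \cdot 0 = 0$)
$u = - \frac{187}{7}$ ($u = \left(0 + \frac{17}{-7}\right) 11 = \left(0 + 17 \left(- \frac{1}{7}\right)\right) 11 = \left(0 - \frac{17}{7}\right) 11 = \left(- \frac{17}{7}\right) 11 = - \frac{187}{7} \approx -26.714$)
$d{\left(T 2 - 2 \right)} u = 0 \left(- \frac{187}{7}\right) = 0$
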